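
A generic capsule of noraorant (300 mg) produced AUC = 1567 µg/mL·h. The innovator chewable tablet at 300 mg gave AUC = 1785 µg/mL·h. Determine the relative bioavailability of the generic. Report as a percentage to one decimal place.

F_rel = (AUC_test/D_test) / (AUC_ref/D_ref)
      = (1567/300) / (1785/300)
      = 5.22333 / 5.95 = 0.8779 = 87.79%

F_rel = 87.8%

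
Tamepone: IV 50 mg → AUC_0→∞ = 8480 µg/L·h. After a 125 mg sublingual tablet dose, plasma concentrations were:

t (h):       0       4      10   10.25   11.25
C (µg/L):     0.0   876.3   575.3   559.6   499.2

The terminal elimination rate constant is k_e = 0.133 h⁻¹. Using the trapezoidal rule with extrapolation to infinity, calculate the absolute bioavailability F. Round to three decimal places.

Trapezoidal AUC_0→11.25 (sublingual tablet):
  [0→4]: (0.0+876.3)/2 × 4 = 1752.6
  [4→10]: (876.3+575.3)/2 × 6 = 4354.8
  [10→10.25]: (575.3+559.6)/2 × 0.25 = 141.8625
  [10.25→11.25]: (559.6+499.2)/2 × 1 = 529.4
  Sum = 6778.6625 µg/L·h
Tail: C_last/k_e = 499.2/0.133 = 3753.383
AUC_0→∞ (sublingual tablet) = 6778.6625 + 3753.383 = 10532.0455 µg/L·h
F = (AUC_ev/D_ev)/(AUC_iv/D_iv) = (10532.0455/125)/(8480/50) = 84.256364/169.6 = 0.4968

F = 0.497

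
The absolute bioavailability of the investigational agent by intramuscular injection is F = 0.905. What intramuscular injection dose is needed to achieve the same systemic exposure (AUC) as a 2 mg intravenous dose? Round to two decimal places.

For equal systemic exposure: F × D_ev = D_iv
D_ev = D_iv / F = 2 / 0.905 = 2.20994 mg

D_intramuscular = 2.21 mg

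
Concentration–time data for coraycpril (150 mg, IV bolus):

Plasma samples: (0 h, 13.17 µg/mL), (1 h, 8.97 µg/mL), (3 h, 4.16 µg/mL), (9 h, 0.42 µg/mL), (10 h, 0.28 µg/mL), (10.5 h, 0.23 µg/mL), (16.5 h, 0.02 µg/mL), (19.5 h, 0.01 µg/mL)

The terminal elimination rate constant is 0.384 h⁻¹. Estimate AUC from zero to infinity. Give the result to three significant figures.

Trapezoidal AUC_0→19.5:
  [0→1]: (13.17+8.97)/2 × 1 = 11.07
  [1→3]: (8.97+4.16)/2 × 2 = 13.13
  [3→9]: (4.16+0.42)/2 × 6 = 13.74
  [9→10]: (0.42+0.28)/2 × 1 = 0.35
  [10→10.5]: (0.28+0.23)/2 × 0.5 = 0.1275
  [10.5→16.5]: (0.23+0.02)/2 × 6 = 0.75
  [16.5→19.5]: (0.02+0.01)/2 × 3 = 0.045
  Sum = 39.2125 µg/mL·h
Extrapolated tail: C_last / k_e = 0.01 / 0.384 = 0.026
AUC_0→∞ = 39.2125 + 0.026 = 39.2385 µg/mL·h

AUC = 39.2 µg/mL·h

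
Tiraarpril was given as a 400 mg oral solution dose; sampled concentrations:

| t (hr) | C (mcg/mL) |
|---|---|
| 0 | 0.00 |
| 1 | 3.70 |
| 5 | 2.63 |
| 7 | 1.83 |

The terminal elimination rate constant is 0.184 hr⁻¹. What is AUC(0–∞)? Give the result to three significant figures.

AUC = 28.9 mcg/mL·hr

Trapezoidal AUC_0→7:
  [0→1]: (0.00+3.70)/2 × 1 = 1.85
  [1→5]: (3.70+2.63)/2 × 4 = 12.66
  [5→7]: (2.63+1.83)/2 × 2 = 4.46
  Sum = 18.97 mcg/mL·hr
Extrapolated tail: C_last / k_e = 1.83 / 0.184 = 9.946
AUC_0→∞ = 18.97 + 9.946 = 28.916 mcg/mL·hr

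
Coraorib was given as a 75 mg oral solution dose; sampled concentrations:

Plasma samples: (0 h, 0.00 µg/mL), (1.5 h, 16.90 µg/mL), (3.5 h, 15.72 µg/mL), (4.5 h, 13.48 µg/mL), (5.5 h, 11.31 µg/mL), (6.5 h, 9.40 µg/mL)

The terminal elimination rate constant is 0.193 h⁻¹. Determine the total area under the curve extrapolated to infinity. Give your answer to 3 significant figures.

AUC = 131 µg/mL·h

Trapezoidal AUC_0→6.5:
  [0→1.5]: (0.00+16.90)/2 × 1.5 = 12.675
  [1.5→3.5]: (16.90+15.72)/2 × 2 = 32.62
  [3.5→4.5]: (15.72+13.48)/2 × 1 = 14.6
  [4.5→5.5]: (13.48+11.31)/2 × 1 = 12.395
  [5.5→6.5]: (11.31+9.40)/2 × 1 = 10.355
  Sum = 82.645 µg/mL·h
Extrapolated tail: C_last / k_e = 9.40 / 0.193 = 48.705
AUC_0→∞ = 82.645 + 48.705 = 131.35 µg/mL·h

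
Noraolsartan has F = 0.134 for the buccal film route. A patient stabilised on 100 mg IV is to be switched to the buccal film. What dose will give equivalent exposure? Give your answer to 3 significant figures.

D_buccal = 746 mg

For equal systemic exposure: F × D_ev = D_iv
D_ev = D_iv / F = 100 / 0.134 = 746.269 mg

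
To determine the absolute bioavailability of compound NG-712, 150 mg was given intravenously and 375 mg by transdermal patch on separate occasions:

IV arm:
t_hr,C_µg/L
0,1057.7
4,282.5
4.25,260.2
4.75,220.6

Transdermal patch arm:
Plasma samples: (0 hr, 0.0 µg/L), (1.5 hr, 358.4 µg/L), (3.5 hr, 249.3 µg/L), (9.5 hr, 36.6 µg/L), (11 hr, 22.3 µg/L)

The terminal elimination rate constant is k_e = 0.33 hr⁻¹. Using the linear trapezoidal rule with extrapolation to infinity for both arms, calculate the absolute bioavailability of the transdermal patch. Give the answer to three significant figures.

F = 0.209

Trapezoidal AUC_0→4.75 (IV):
  [0→4]: (1057.7+282.5)/2 × 4 = 2680.4
  [4→4.25]: (282.5+260.2)/2 × 0.25 = 67.8375
  [4.25→4.75]: (260.2+220.6)/2 × 0.5 = 120.2
  Sum = 2868.4375 µg/L·hr
IV tail: 220.6/0.33 = 668.485; AUC_iv,0→∞ = 2868.4375 + 668.485 = 3536.9225 µg/L·hr
Trapezoidal AUC_0→11 (transdermal patch):
  [0→1.5]: (0.0+358.4)/2 × 1.5 = 268.8
  [1.5→3.5]: (358.4+249.3)/2 × 2 = 607.7
  [3.5→9.5]: (249.3+36.6)/2 × 6 = 857.7
  [9.5→11]: (36.6+22.3)/2 × 1.5 = 44.175
  Sum = 1778.375 µg/L·hr
transdermal patch tail: 22.3/0.33 = 67.576; AUC_ev,0→∞ = 1778.375 + 67.576 = 1845.951 µg/L·hr
F = (AUC_ev/D_ev)/(AUC_iv/D_iv) = (1845.951/375)/(3536.9225/150) = 4.922536/23.5795 = 0.2088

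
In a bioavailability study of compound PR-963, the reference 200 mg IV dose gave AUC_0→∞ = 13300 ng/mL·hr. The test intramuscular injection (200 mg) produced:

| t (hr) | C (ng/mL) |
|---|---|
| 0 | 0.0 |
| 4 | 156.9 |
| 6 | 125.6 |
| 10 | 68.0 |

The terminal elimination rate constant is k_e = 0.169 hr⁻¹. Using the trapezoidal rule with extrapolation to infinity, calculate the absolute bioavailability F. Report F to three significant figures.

Trapezoidal AUC_0→10 (intramuscular injection):
  [0→4]: (0.0+156.9)/2 × 4 = 313.8
  [4→6]: (156.9+125.6)/2 × 2 = 282.5
  [6→10]: (125.6+68.0)/2 × 4 = 387.2
  Sum = 983.5 ng/mL·hr
Tail: C_last/k_e = 68.0/0.169 = 402.367
AUC_0→∞ (intramuscular injection) = 983.5 + 402.367 = 1385.867 ng/mL·hr
F = (AUC_ev/D_ev)/(AUC_iv/D_iv) = (1385.867/200)/(13300/200) = 6.929335/66.5 = 0.1042

F = 0.104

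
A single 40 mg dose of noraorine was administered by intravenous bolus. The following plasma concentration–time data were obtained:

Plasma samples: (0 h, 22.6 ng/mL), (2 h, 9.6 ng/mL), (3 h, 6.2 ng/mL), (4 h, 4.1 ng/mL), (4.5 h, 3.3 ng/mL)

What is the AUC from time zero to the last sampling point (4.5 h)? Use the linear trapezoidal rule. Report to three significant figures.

AUC = 47.1 ng/mL·h

Trapezoidal AUC_0→4.5:
  [0→2]: (22.6+9.6)/2 × 2 = 32.2
  [2→3]: (9.6+6.2)/2 × 1 = 7.9
  [3→4]: (6.2+4.1)/2 × 1 = 5.15
  [4→4.5]: (4.1+3.3)/2 × 0.5 = 1.85
  Sum = 47.1 ng/mL·h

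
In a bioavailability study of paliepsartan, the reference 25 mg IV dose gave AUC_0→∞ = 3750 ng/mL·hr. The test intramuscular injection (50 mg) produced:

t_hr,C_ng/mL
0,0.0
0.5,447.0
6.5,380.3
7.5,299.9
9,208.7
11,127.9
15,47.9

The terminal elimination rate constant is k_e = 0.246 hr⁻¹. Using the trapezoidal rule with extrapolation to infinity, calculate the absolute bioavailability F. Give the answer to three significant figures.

F = 0.560

Trapezoidal AUC_0→15 (intramuscular injection):
  [0→0.5]: (0.0+447.0)/2 × 0.5 = 111.75
  [0.5→6.5]: (447.0+380.3)/2 × 6 = 2481.9
  [6.5→7.5]: (380.3+299.9)/2 × 1 = 340.1
  [7.5→9]: (299.9+208.7)/2 × 1.5 = 381.45
  [9→11]: (208.7+127.9)/2 × 2 = 336.6
  [11→15]: (127.9+47.9)/2 × 4 = 351.6
  Sum = 4003.4 ng/mL·hr
Tail: C_last/k_e = 47.9/0.246 = 194.715
AUC_0→∞ (intramuscular injection) = 4003.4 + 194.715 = 4198.115 ng/mL·hr
F = (AUC_ev/D_ev)/(AUC_iv/D_iv) = (4198.115/50)/(3750/25) = 83.9623/150 = 0.5597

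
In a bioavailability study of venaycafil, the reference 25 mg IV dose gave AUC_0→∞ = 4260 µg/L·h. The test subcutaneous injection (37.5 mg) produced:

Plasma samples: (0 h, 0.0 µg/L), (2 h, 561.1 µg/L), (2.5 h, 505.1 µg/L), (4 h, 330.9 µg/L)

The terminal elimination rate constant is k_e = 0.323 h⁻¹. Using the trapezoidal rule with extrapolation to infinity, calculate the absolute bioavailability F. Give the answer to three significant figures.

F = 0.388

Trapezoidal AUC_0→4 (subcutaneous injection):
  [0→2]: (0.0+561.1)/2 × 2 = 561.1
  [2→2.5]: (561.1+505.1)/2 × 0.5 = 266.55
  [2.5→4]: (505.1+330.9)/2 × 1.5 = 627.0
  Sum = 1454.65 µg/L·h
Tail: C_last/k_e = 330.9/0.323 = 1024.458
AUC_0→∞ (subcutaneous injection) = 1454.65 + 1024.458 = 2479.108 µg/L·h
F = (AUC_ev/D_ev)/(AUC_iv/D_iv) = (2479.108/37.5)/(4260/25) = 66.1095/170.4 = 0.3880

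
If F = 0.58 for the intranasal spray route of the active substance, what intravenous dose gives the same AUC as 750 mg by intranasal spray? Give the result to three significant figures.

Systemic exposure from an extravascular dose = F × D_ev, so the equivalent IV dose is F × D_ev.
D_iv = F × D_ev = 0.58 × 750 = 435 mg

D_iv = 435 mg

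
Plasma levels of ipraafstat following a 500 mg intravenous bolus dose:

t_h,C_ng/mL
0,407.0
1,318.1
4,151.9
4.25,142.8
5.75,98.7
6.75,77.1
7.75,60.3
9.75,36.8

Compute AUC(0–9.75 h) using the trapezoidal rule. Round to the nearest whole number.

Trapezoidal AUC_0→9.75:
  [0→1]: (407.0+318.1)/2 × 1 = 362.55
  [1→4]: (318.1+151.9)/2 × 3 = 705.0
  [4→4.25]: (151.9+142.8)/2 × 0.25 = 36.8375
  [4.25→5.75]: (142.8+98.7)/2 × 1.5 = 181.125
  [5.75→6.75]: (98.7+77.1)/2 × 1 = 87.9
  [6.75→7.75]: (77.1+60.3)/2 × 1 = 68.7
  [7.75→9.75]: (60.3+36.8)/2 × 2 = 97.1
  Sum = 1539.2125 ng/mL·h

AUC = 1539 ng/mL·h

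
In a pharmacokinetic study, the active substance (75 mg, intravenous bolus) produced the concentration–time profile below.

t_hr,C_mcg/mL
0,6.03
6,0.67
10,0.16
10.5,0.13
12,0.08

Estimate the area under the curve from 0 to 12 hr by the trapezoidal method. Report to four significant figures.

AUC = 21.99 mcg/mL·hr

Trapezoidal AUC_0→12:
  [0→6]: (6.03+0.67)/2 × 6 = 20.1
  [6→10]: (0.67+0.16)/2 × 4 = 1.66
  [10→10.5]: (0.16+0.13)/2 × 0.5 = 0.0725
  [10.5→12]: (0.13+0.08)/2 × 1.5 = 0.1575
  Sum = 21.99 mcg/mL·hr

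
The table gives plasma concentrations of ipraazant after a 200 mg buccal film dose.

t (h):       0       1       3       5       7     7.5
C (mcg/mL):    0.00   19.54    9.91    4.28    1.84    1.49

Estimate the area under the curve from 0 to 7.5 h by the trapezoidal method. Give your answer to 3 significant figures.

Trapezoidal AUC_0→7.5:
  [0→1]: (0.00+19.54)/2 × 1 = 9.77
  [1→3]: (19.54+9.91)/2 × 2 = 29.45
  [3→5]: (9.91+4.28)/2 × 2 = 14.19
  [5→7]: (4.28+1.84)/2 × 2 = 6.12
  [7→7.5]: (1.84+1.49)/2 × 0.5 = 0.8325
  Sum = 60.3625 mcg/mL·h

AUC = 60.4 mcg/mL·h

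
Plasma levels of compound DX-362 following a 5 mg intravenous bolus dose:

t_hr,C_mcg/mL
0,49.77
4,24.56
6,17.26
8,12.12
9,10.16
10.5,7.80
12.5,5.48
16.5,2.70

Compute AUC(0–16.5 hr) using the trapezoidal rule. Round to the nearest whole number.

AUC = 274 mcg/mL·hr

Trapezoidal AUC_0→16.5:
  [0→4]: (49.77+24.56)/2 × 4 = 148.66
  [4→6]: (24.56+17.26)/2 × 2 = 41.82
  [6→8]: (17.26+12.12)/2 × 2 = 29.38
  [8→9]: (12.12+10.16)/2 × 1 = 11.14
  [9→10.5]: (10.16+7.80)/2 × 1.5 = 13.47
  [10.5→12.5]: (7.80+5.48)/2 × 2 = 13.28
  [12.5→16.5]: (5.48+2.70)/2 × 4 = 16.36
  Sum = 274.11 mcg/mL·hr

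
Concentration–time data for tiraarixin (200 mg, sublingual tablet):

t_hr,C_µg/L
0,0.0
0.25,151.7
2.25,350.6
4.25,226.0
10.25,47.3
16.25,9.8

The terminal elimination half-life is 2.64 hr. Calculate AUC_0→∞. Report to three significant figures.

AUC = 2130 µg/L·hr

Trapezoidal AUC_0→16.25:
  [0→0.25]: (0.0+151.7)/2 × 0.25 = 18.9625
  [0.25→2.25]: (151.7+350.6)/2 × 2 = 502.3
  [2.25→4.25]: (350.6+226.0)/2 × 2 = 576.6
  [4.25→10.25]: (226.0+47.3)/2 × 6 = 819.9
  [10.25→16.25]: (47.3+9.8)/2 × 6 = 171.3
  Sum = 2089.0625 µg/L·hr
k_e = ln2 / t½ = 0.693147 / 2.64 = 0.2626 hr^-1
Extrapolated tail: C_last / k_e = 9.8 / 0.2626 = 37.319
AUC_0→∞ = 2089.0625 + 37.319 = 2126.3815 µg/L·hr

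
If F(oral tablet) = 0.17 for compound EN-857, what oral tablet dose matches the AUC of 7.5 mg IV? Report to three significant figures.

For equal systemic exposure: F × D_ev = D_iv
D_ev = D_iv / F = 7.5 / 0.17 = 44.1176 mg

D_oral = 44.1 mg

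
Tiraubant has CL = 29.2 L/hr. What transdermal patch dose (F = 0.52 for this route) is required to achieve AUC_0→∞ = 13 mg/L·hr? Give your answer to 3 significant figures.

Dose = 730 mg

Dose = CL × AUC_0→∞ / F
     = 29.2 × 13 / 0.52 = 730 mg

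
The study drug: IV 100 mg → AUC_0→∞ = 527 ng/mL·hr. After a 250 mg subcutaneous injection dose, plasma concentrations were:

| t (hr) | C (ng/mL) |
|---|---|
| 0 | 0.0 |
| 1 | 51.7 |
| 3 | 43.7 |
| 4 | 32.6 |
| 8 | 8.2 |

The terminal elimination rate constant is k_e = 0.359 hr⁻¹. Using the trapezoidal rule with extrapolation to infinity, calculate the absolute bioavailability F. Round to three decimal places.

F = 0.200

Trapezoidal AUC_0→8 (subcutaneous injection):
  [0→1]: (0.0+51.7)/2 × 1 = 25.85
  [1→3]: (51.7+43.7)/2 × 2 = 95.4
  [3→4]: (43.7+32.6)/2 × 1 = 38.15
  [4→8]: (32.6+8.2)/2 × 4 = 81.6
  Sum = 241.0 ng/mL·hr
Tail: C_last/k_e = 8.2/0.359 = 22.841
AUC_0→∞ (subcutaneous injection) = 241.0 + 22.841 = 263.841 ng/mL·hr
F = (AUC_ev/D_ev)/(AUC_iv/D_iv) = (263.841/250)/(527/100) = 1.055364/5.27 = 0.2003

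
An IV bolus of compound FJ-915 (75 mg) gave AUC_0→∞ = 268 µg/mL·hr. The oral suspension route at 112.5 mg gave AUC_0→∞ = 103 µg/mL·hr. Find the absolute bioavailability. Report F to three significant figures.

F = 0.256

F = (AUC_ev / D_ev) / (AUC_iv / D_iv)
  = (103/112.5) / (268/75)
  = 0.915556 / 3.57333 = 0.2562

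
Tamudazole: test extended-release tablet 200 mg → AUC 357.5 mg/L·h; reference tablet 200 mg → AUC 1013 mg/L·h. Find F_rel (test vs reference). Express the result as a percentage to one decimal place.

F_rel = (AUC_test/D_test) / (AUC_ref/D_ref)
      = (357.5/200) / (1013/200)
      = 1.7875 / 5.065 = 0.3529 = 35.29%

F_rel = 35.3%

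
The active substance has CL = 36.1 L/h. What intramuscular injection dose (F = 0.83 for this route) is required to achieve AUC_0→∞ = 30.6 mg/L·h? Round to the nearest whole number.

Dose = CL × AUC_0→∞ / F
     = 36.1 × 30.6 / 0.83 = 1330.92 mg

Dose = 1331 mg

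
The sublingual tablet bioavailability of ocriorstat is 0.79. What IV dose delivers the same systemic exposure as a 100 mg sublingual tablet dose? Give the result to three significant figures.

D_iv = 79.0 mg

Systemic exposure from an extravascular dose = F × D_ev, so the equivalent IV dose is F × D_ev.
D_iv = F × D_ev = 0.79 × 100 = 79 mg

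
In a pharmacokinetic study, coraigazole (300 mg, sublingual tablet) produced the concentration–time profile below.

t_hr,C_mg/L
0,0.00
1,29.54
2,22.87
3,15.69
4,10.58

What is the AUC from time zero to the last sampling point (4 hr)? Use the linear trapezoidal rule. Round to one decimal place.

AUC = 73.4 mg/L·hr

Trapezoidal AUC_0→4:
  [0→1]: (0.00+29.54)/2 × 1 = 14.77
  [1→2]: (29.54+22.87)/2 × 1 = 26.205
  [2→3]: (22.87+15.69)/2 × 1 = 19.28
  [3→4]: (15.69+10.58)/2 × 1 = 13.135
  Sum = 73.39 mg/L·hr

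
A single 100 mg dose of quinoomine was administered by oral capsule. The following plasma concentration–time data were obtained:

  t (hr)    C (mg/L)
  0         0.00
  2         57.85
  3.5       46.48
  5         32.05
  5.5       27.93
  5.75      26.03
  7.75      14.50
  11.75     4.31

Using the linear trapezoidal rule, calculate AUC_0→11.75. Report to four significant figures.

AUC = 294.9 mg/L·hr

Trapezoidal AUC_0→11.75:
  [0→2]: (0.00+57.85)/2 × 2 = 57.85
  [2→3.5]: (57.85+46.48)/2 × 1.5 = 78.2475
  [3.5→5]: (46.48+32.05)/2 × 1.5 = 58.8975
  [5→5.5]: (32.05+27.93)/2 × 0.5 = 14.995
  [5.5→5.75]: (27.93+26.03)/2 × 0.25 = 6.745
  [5.75→7.75]: (26.03+14.50)/2 × 2 = 40.53
  [7.75→11.75]: (14.50+4.31)/2 × 4 = 37.62
  Sum = 294.885 mg/L·hr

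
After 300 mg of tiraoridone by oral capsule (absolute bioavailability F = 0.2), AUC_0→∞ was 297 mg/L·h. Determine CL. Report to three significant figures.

CL = 0.202 L/h

CL = F × Dose / AUC_0→∞
   = 0.2 × 300 / 297 = 0.20202 L/h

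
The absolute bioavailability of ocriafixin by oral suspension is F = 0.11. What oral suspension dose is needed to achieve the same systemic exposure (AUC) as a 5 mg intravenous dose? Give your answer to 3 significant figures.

D_oral = 45.5 mg

For equal systemic exposure: F × D_ev = D_iv
D_ev = D_iv / F = 5 / 0.11 = 45.4545 mg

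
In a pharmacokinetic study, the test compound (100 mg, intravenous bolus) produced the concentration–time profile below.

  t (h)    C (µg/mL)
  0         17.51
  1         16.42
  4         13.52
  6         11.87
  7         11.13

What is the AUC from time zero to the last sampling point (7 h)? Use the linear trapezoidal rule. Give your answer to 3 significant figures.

Trapezoidal AUC_0→7:
  [0→1]: (17.51+16.42)/2 × 1 = 16.965
  [1→4]: (16.42+13.52)/2 × 3 = 44.91
  [4→6]: (13.52+11.87)/2 × 2 = 25.39
  [6→7]: (11.87+11.13)/2 × 1 = 11.5
  Sum = 98.765 µg/mL·h

AUC = 98.8 µg/mL·h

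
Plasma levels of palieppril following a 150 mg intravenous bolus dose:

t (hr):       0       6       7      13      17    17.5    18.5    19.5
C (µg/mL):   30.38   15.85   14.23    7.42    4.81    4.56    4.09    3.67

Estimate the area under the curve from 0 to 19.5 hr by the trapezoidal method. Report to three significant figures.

Trapezoidal AUC_0→19.5:
  [0→6]: (30.38+15.85)/2 × 6 = 138.69
  [6→7]: (15.85+14.23)/2 × 1 = 15.04
  [7→13]: (14.23+7.42)/2 × 6 = 64.95
  [13→17]: (7.42+4.81)/2 × 4 = 24.46
  [17→17.5]: (4.81+4.56)/2 × 0.5 = 2.3425
  [17.5→18.5]: (4.56+4.09)/2 × 1 = 4.325
  [18.5→19.5]: (4.09+3.67)/2 × 1 = 3.88
  Sum = 253.6875 µg/mL·hr

AUC = 254 µg/mL·hr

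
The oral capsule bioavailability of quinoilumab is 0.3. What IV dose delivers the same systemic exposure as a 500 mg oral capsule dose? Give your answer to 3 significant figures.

D_iv = 150 mg

Systemic exposure from an extravascular dose = F × D_ev, so the equivalent IV dose is F × D_ev.
D_iv = F × D_ev = 0.3 × 500 = 150 mg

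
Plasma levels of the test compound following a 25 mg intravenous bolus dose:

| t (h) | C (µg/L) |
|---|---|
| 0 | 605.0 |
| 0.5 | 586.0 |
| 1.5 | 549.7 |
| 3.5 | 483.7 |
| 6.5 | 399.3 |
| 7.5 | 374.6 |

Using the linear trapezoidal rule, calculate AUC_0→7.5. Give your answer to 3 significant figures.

Trapezoidal AUC_0→7.5:
  [0→0.5]: (605.0+586.0)/2 × 0.5 = 297.75
  [0.5→1.5]: (586.0+549.7)/2 × 1 = 567.85
  [1.5→3.5]: (549.7+483.7)/2 × 2 = 1033.4
  [3.5→6.5]: (483.7+399.3)/2 × 3 = 1324.5
  [6.5→7.5]: (399.3+374.6)/2 × 1 = 386.95
  Sum = 3610.45 µg/L·h

AUC = 3610 µg/L·h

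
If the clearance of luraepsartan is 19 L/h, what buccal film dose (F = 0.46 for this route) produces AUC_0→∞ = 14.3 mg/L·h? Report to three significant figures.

Dose = CL × AUC_0→∞ / F
     = 19 × 14.3 / 0.46 = 590.652 mg

Dose = 591 mg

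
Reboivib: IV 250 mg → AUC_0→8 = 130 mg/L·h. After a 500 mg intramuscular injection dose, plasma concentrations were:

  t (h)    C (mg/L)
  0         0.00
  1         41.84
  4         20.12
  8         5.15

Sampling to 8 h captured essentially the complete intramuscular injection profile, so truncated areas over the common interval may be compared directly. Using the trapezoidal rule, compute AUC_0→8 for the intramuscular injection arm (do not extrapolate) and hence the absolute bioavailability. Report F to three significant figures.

F = 0.632

Trapezoidal AUC_0→8 (intramuscular injection):
  [0→1]: (0.00+41.84)/2 × 1 = 20.92
  [1→4]: (41.84+20.12)/2 × 3 = 92.94
  [4→8]: (20.12+5.15)/2 × 4 = 50.54
  Sum = 164.4 mg/L·h
F = (AUC_ev/D_ev)/(AUC_iv/D_iv) = (164.4/500)/(130/250) = 0.3288/0.52 = 0.6323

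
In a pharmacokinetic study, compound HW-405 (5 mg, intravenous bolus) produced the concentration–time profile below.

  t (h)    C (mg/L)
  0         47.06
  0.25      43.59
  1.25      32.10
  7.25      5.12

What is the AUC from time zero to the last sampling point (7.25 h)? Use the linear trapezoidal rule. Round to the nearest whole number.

Trapezoidal AUC_0→7.25:
  [0→0.25]: (47.06+43.59)/2 × 0.25 = 11.33125
  [0.25→1.25]: (43.59+32.10)/2 × 1 = 37.845
  [1.25→7.25]: (32.10+5.12)/2 × 6 = 111.66
  Sum = 160.83625 mg/L·h

AUC = 161 mg/L·h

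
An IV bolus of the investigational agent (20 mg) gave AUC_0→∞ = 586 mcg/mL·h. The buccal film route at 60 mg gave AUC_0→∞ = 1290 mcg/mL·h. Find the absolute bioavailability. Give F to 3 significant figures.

F = 0.734

F = (AUC_ev / D_ev) / (AUC_iv / D_iv)
  = (1290/60) / (586/20)
  = 21.5 / 29.3 = 0.7338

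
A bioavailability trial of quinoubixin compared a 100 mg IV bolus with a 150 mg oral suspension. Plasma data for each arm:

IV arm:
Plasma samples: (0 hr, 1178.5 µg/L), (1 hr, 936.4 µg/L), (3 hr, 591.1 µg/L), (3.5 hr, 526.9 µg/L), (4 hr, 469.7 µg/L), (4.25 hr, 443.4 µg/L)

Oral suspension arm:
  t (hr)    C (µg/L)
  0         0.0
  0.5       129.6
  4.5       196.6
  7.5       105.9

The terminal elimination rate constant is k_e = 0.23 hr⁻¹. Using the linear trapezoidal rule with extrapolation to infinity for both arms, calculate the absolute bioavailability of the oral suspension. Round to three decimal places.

Trapezoidal AUC_0→4.25 (IV):
  [0→1]: (1178.5+936.4)/2 × 1 = 1057.45
  [1→3]: (936.4+591.1)/2 × 2 = 1527.5
  [3→3.5]: (591.1+526.9)/2 × 0.5 = 279.5
  [3.5→4]: (526.9+469.7)/2 × 0.5 = 249.15
  [4→4.25]: (469.7+443.4)/2 × 0.25 = 114.1375
  Sum = 3227.7375 µg/L·hr
IV tail: 443.4/0.23 = 1927.826; AUC_iv,0→∞ = 3227.7375 + 1927.826 = 5155.5635 µg/L·hr
Trapezoidal AUC_0→7.5 (oral suspension):
  [0→0.5]: (0.0+129.6)/2 × 0.5 = 32.4
  [0.5→4.5]: (129.6+196.6)/2 × 4 = 652.4
  [4.5→7.5]: (196.6+105.9)/2 × 3 = 453.75
  Sum = 1138.55 µg/L·hr
oral suspension tail: 105.9/0.23 = 460.435; AUC_ev,0→∞ = 1138.55 + 460.435 = 1598.985 µg/L·hr
F = (AUC_ev/D_ev)/(AUC_iv/D_iv) = (1598.985/150)/(5155.5635/100) = 10.6599/51.555635 = 0.2068

F = 0.207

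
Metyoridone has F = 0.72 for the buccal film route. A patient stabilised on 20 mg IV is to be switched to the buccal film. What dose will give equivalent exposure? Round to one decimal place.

D_buccal = 27.8 mg

For equal systemic exposure: F × D_ev = D_iv
D_ev = D_iv / F = 20 / 0.72 = 27.7778 mg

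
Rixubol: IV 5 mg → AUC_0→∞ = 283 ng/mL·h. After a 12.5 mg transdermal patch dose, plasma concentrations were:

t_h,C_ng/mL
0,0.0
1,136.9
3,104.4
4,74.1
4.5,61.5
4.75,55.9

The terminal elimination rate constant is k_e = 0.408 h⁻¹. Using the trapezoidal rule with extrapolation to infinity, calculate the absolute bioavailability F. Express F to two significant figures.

Trapezoidal AUC_0→4.75 (transdermal patch):
  [0→1]: (0.0+136.9)/2 × 1 = 68.45
  [1→3]: (136.9+104.4)/2 × 2 = 241.3
  [3→4]: (104.4+74.1)/2 × 1 = 89.25
  [4→4.5]: (74.1+61.5)/2 × 0.5 = 33.9
  [4.5→4.75]: (61.5+55.9)/2 × 0.25 = 14.675
  Sum = 447.575 ng/mL·h
Tail: C_last/k_e = 55.9/0.408 = 137.010
AUC_0→∞ (transdermal patch) = 447.575 + 137.010 = 584.585 ng/mL·h
F = (AUC_ev/D_ev)/(AUC_iv/D_iv) = (584.585/12.5)/(283/5) = 46.7668/56.6 = 0.8263

F = 0.83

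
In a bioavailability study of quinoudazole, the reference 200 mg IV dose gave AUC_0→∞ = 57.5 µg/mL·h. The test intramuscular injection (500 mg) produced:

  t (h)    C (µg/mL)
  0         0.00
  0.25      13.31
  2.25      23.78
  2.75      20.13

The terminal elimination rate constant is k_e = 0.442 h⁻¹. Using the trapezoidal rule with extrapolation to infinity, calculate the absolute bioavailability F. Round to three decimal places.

Trapezoidal AUC_0→2.75 (intramuscular injection):
  [0→0.25]: (0.00+13.31)/2 × 0.25 = 1.66375
  [0.25→2.25]: (13.31+23.78)/2 × 2 = 37.09
  [2.25→2.75]: (23.78+20.13)/2 × 0.5 = 10.9775
  Sum = 49.73125 µg/mL·h
Tail: C_last/k_e = 20.13/0.442 = 45.543
AUC_0→∞ (intramuscular injection) = 49.73125 + 45.543 = 95.27425 µg/mL·h
F = (AUC_ev/D_ev)/(AUC_iv/D_iv) = (95.27425/500)/(57.5/200) = 0.1905485/0.2875 = 0.6628

F = 0.663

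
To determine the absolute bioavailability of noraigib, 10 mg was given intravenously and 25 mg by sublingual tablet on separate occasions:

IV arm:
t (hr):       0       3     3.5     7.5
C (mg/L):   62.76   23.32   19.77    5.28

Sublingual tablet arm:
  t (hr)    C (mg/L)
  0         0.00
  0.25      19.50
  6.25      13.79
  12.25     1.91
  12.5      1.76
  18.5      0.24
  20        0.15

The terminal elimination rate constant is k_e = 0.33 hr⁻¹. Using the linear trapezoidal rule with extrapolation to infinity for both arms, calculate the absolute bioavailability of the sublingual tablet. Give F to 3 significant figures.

Trapezoidal AUC_0→7.5 (IV):
  [0→3]: (62.76+23.32)/2 × 3 = 129.12
  [3→3.5]: (23.32+19.77)/2 × 0.5 = 10.7725
  [3.5→7.5]: (19.77+5.28)/2 × 4 = 50.1
  Sum = 189.9925 mg/L·hr
IV tail: 5.28/0.33 = 16.000; AUC_iv,0→∞ = 189.9925 + 16.000 = 205.9925 mg/L·hr
Trapezoidal AUC_0→20 (sublingual tablet):
  [0→0.25]: (0.00+19.50)/2 × 0.25 = 2.4375
  [0.25→6.25]: (19.50+13.79)/2 × 6 = 99.87
  [6.25→12.25]: (13.79+1.91)/2 × 6 = 47.1
  [12.25→12.5]: (1.91+1.76)/2 × 0.25 = 0.45875
  [12.5→18.5]: (1.76+0.24)/2 × 6 = 6.0
  [18.5→20]: (0.24+0.15)/2 × 1.5 = 0.2925
  Sum = 156.15875 mg/L·hr
sublingual tablet tail: 0.15/0.33 = 0.455; AUC_ev,0→∞ = 156.15875 + 0.455 = 156.61375 mg/L·hr
F = (AUC_ev/D_ev)/(AUC_iv/D_iv) = (156.61375/25)/(205.9925/10) = 6.26455/20.59925 = 0.3041

F = 0.304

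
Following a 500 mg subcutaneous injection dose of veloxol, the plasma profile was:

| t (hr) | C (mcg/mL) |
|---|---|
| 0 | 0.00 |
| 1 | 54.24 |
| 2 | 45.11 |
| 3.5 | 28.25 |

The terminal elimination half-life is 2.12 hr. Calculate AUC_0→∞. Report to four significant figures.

AUC = 218.2 mcg/mL·hr

Trapezoidal AUC_0→3.5:
  [0→1]: (0.00+54.24)/2 × 1 = 27.12
  [1→2]: (54.24+45.11)/2 × 1 = 49.675
  [2→3.5]: (45.11+28.25)/2 × 1.5 = 55.02
  Sum = 131.815 mcg/mL·hr
k_e = ln2 / t½ = 0.693147 / 2.12 = 0.3270 hr^-1
Extrapolated tail: C_last / k_e = 28.25 / 0.327 = 86.391
AUC_0→∞ = 131.815 + 86.391 = 218.206 mcg/mL·hr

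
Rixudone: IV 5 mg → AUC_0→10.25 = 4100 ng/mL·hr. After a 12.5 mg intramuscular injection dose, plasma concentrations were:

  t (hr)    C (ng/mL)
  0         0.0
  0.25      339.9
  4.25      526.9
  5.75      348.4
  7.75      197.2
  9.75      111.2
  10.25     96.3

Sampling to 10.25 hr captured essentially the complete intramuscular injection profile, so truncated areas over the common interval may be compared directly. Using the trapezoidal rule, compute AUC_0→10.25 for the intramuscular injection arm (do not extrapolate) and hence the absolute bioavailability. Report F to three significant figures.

F = 0.326

Trapezoidal AUC_0→10.25 (intramuscular injection):
  [0→0.25]: (0.0+339.9)/2 × 0.25 = 42.4875
  [0.25→4.25]: (339.9+526.9)/2 × 4 = 1733.6
  [4.25→5.75]: (526.9+348.4)/2 × 1.5 = 656.475
  [5.75→7.75]: (348.4+197.2)/2 × 2 = 545.6
  [7.75→9.75]: (197.2+111.2)/2 × 2 = 308.4
  [9.75→10.25]: (111.2+96.3)/2 × 0.5 = 51.875
  Sum = 3338.4375 ng/mL·hr
F = (AUC_ev/D_ev)/(AUC_iv/D_iv) = (3338.4375/12.5)/(4100/5) = 267.075/820 = 0.3257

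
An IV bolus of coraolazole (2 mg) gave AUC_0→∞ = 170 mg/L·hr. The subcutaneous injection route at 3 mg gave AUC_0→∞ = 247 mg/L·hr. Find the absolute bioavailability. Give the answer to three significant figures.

F = 0.969

F = (AUC_ev / D_ev) / (AUC_iv / D_iv)
  = (247/3) / (170/2)
  = 82.3333 / 85 = 0.9686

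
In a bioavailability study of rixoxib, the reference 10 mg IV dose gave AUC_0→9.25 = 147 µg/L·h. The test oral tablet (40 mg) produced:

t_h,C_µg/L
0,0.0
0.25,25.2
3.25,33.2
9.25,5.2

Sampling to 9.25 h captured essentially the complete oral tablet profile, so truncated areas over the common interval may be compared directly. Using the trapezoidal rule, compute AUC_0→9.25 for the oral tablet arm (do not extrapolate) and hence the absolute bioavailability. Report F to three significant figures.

Trapezoidal AUC_0→9.25 (oral tablet):
  [0→0.25]: (0.0+25.2)/2 × 0.25 = 3.15
  [0.25→3.25]: (25.2+33.2)/2 × 3 = 87.6
  [3.25→9.25]: (33.2+5.2)/2 × 6 = 115.2
  Sum = 205.95 µg/L·h
F = (AUC_ev/D_ev)/(AUC_iv/D_iv) = (205.95/40)/(147/10) = 5.14875/14.7 = 0.3503

F = 0.350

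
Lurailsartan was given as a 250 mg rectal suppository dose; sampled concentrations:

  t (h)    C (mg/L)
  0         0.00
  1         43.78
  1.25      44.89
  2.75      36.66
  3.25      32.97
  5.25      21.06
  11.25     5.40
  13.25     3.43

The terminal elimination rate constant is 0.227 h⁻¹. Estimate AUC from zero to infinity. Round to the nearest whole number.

AUC = 269 mg/L·h

Trapezoidal AUC_0→13.25:
  [0→1]: (0.00+43.78)/2 × 1 = 21.89
  [1→1.25]: (43.78+44.89)/2 × 0.25 = 11.08375
  [1.25→2.75]: (44.89+36.66)/2 × 1.5 = 61.1625
  [2.75→3.25]: (36.66+32.97)/2 × 0.5 = 17.4075
  [3.25→5.25]: (32.97+21.06)/2 × 2 = 54.03
  [5.25→11.25]: (21.06+5.40)/2 × 6 = 79.38
  [11.25→13.25]: (5.40+3.43)/2 × 2 = 8.83
  Sum = 253.78375 mg/L·h
Extrapolated tail: C_last / k_e = 3.43 / 0.227 = 15.110
AUC_0→∞ = 253.78375 + 15.110 = 268.89375 mg/L·h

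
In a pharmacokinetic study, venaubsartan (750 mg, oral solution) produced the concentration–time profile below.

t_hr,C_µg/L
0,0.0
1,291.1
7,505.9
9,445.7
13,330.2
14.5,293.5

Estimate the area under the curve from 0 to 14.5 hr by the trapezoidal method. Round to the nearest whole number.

Trapezoidal AUC_0→14.5:
  [0→1]: (0.0+291.1)/2 × 1 = 145.55
  [1→7]: (291.1+505.9)/2 × 6 = 2391.0
  [7→9]: (505.9+445.7)/2 × 2 = 951.6
  [9→13]: (445.7+330.2)/2 × 4 = 1551.8
  [13→14.5]: (330.2+293.5)/2 × 1.5 = 467.775
  Sum = 5507.725 µg/L·hr

AUC = 5508 µg/L·hr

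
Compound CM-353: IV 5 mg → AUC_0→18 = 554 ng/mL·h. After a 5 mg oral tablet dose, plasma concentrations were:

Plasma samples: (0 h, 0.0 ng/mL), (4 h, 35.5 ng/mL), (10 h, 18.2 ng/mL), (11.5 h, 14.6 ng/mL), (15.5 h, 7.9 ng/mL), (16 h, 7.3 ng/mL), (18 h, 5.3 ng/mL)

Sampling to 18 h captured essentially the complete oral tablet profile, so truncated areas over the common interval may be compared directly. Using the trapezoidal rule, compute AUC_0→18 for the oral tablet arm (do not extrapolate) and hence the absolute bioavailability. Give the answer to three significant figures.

Trapezoidal AUC_0→18 (oral tablet):
  [0→4]: (0.0+35.5)/2 × 4 = 71.0
  [4→10]: (35.5+18.2)/2 × 6 = 161.1
  [10→11.5]: (18.2+14.6)/2 × 1.5 = 24.6
  [11.5→15.5]: (14.6+7.9)/2 × 4 = 45.0
  [15.5→16]: (7.9+7.3)/2 × 0.5 = 3.8
  [16→18]: (7.3+5.3)/2 × 2 = 12.6
  Sum = 318.1 ng/mL·h
F = (AUC_ev/D_ev)/(AUC_iv/D_iv) = (318.1/5)/(554/5) = 63.62/110.8 = 0.5742

F = 0.574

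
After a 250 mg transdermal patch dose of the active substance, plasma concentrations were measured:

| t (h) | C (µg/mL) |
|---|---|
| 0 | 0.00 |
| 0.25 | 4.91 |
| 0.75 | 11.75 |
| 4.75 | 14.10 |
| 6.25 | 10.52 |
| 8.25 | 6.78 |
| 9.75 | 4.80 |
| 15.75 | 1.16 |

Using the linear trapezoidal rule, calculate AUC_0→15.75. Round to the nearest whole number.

AUC = 119 µg/mL·h

Trapezoidal AUC_0→15.75:
  [0→0.25]: (0.00+4.91)/2 × 0.25 = 0.61375
  [0.25→0.75]: (4.91+11.75)/2 × 0.5 = 4.165
  [0.75→4.75]: (11.75+14.10)/2 × 4 = 51.7
  [4.75→6.25]: (14.10+10.52)/2 × 1.5 = 18.465
  [6.25→8.25]: (10.52+6.78)/2 × 2 = 17.3
  [8.25→9.75]: (6.78+4.80)/2 × 1.5 = 8.685
  [9.75→15.75]: (4.80+1.16)/2 × 6 = 17.88
  Sum = 118.80875 µg/mL·h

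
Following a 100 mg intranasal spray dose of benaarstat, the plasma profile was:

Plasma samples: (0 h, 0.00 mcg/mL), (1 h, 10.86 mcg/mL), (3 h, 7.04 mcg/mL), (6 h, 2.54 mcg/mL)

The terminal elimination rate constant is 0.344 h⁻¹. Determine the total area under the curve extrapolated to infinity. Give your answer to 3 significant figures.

Trapezoidal AUC_0→6:
  [0→1]: (0.00+10.86)/2 × 1 = 5.43
  [1→3]: (10.86+7.04)/2 × 2 = 17.9
  [3→6]: (7.04+2.54)/2 × 3 = 14.37
  Sum = 37.7 mcg/mL·h
Extrapolated tail: C_last / k_e = 2.54 / 0.344 = 7.384
AUC_0→∞ = 37.7 + 7.384 = 45.084 mcg/mL·h

AUC = 45.1 mcg/mL·h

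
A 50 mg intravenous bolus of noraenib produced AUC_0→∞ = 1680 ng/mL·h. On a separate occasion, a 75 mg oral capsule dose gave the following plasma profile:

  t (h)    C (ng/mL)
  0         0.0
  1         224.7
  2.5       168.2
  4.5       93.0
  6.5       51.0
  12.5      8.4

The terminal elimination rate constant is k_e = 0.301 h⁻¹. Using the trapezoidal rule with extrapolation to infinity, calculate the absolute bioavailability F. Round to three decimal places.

Trapezoidal AUC_0→12.5 (oral capsule):
  [0→1]: (0.0+224.7)/2 × 1 = 112.35
  [1→2.5]: (224.7+168.2)/2 × 1.5 = 294.675
  [2.5→4.5]: (168.2+93.0)/2 × 2 = 261.2
  [4.5→6.5]: (93.0+51.0)/2 × 2 = 144.0
  [6.5→12.5]: (51.0+8.4)/2 × 6 = 178.2
  Sum = 990.425 ng/mL·h
Tail: C_last/k_e = 8.4/0.301 = 27.907
AUC_0→∞ (oral capsule) = 990.425 + 27.907 = 1018.332 ng/mL·h
F = (AUC_ev/D_ev)/(AUC_iv/D_iv) = (1018.332/75)/(1680/50) = 13.57776/33.6 = 0.4041

F = 0.404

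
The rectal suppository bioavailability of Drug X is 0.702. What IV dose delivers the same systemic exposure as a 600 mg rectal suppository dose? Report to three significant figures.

Systemic exposure from an extravascular dose = F × D_ev, so the equivalent IV dose is F × D_ev.
D_iv = F × D_ev = 0.702 × 600 = 421.2 mg

D_iv = 421 mg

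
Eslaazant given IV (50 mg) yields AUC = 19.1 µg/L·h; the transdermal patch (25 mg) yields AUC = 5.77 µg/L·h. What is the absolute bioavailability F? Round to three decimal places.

F = 0.604

F = (AUC_ev / D_ev) / (AUC_iv / D_iv)
  = (5.77/25) / (19.1/50)
  = 0.2308 / 0.382 = 0.6042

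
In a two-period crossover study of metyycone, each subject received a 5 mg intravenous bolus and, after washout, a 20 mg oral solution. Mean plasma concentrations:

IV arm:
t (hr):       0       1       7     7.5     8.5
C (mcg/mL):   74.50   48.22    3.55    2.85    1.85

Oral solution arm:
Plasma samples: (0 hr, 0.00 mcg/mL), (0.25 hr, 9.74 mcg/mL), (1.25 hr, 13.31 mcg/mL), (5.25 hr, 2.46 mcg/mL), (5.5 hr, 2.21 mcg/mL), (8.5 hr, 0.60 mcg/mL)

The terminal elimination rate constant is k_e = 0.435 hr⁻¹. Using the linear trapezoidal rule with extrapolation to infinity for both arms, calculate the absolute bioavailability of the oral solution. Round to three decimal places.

Trapezoidal AUC_0→8.5 (IV):
  [0→1]: (74.50+48.22)/2 × 1 = 61.36
  [1→7]: (48.22+3.55)/2 × 6 = 155.31
  [7→7.5]: (3.55+2.85)/2 × 0.5 = 1.6
  [7.5→8.5]: (2.85+1.85)/2 × 1 = 2.35
  Sum = 220.62 mcg/mL·hr
IV tail: 1.85/0.435 = 4.253; AUC_iv,0→∞ = 220.62 + 4.253 = 224.873 mcg/mL·hr
Trapezoidal AUC_0→8.5 (oral solution):
  [0→0.25]: (0.00+9.74)/2 × 0.25 = 1.2175
  [0.25→1.25]: (9.74+13.31)/2 × 1 = 11.525
  [1.25→5.25]: (13.31+2.46)/2 × 4 = 31.54
  [5.25→5.5]: (2.46+2.21)/2 × 0.25 = 0.58375
  [5.5→8.5]: (2.21+0.60)/2 × 3 = 4.215
  Sum = 49.08125 mcg/mL·hr
oral solution tail: 0.60/0.435 = 1.379; AUC_ev,0→∞ = 49.08125 + 1.379 = 50.46025 mcg/mL·hr
F = (AUC_ev/D_ev)/(AUC_iv/D_iv) = (50.46025/20)/(224.873/5) = 2.5230125/44.9746 = 0.0561

F = 0.056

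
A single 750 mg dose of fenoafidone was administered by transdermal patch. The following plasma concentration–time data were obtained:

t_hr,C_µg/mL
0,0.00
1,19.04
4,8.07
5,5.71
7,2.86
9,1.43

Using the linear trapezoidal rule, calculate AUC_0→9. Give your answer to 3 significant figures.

AUC = 69.9 µg/mL·hr

Trapezoidal AUC_0→9:
  [0→1]: (0.00+19.04)/2 × 1 = 9.52
  [1→4]: (19.04+8.07)/2 × 3 = 40.665
  [4→5]: (8.07+5.71)/2 × 1 = 6.89
  [5→7]: (5.71+2.86)/2 × 2 = 8.57
  [7→9]: (2.86+1.43)/2 × 2 = 4.29
  Sum = 69.935 µg/mL·hr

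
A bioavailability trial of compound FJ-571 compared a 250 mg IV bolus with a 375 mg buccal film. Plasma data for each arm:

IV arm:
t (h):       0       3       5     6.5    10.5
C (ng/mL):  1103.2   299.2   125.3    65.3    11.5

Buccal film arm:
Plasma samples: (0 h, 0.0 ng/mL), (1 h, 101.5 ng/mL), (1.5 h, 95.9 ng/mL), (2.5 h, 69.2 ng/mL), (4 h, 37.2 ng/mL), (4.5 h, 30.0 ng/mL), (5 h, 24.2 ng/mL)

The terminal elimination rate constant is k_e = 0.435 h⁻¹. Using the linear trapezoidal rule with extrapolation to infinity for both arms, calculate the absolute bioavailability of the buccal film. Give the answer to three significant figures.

Trapezoidal AUC_0→10.5 (IV):
  [0→3]: (1103.2+299.2)/2 × 3 = 2103.6
  [3→5]: (299.2+125.3)/2 × 2 = 424.5
  [5→6.5]: (125.3+65.3)/2 × 1.5 = 142.95
  [6.5→10.5]: (65.3+11.5)/2 × 4 = 153.6
  Sum = 2824.65 ng/mL·h
IV tail: 11.5/0.435 = 26.437; AUC_iv,0→∞ = 2824.65 + 26.437 = 2851.087 ng/mL·h
Trapezoidal AUC_0→5 (buccal film):
  [0→1]: (0.0+101.5)/2 × 1 = 50.75
  [1→1.5]: (101.5+95.9)/2 × 0.5 = 49.35
  [1.5→2.5]: (95.9+69.2)/2 × 1 = 82.55
  [2.5→4]: (69.2+37.2)/2 × 1.5 = 79.8
  [4→4.5]: (37.2+30.0)/2 × 0.5 = 16.8
  [4.5→5]: (30.0+24.2)/2 × 0.5 = 13.55
  Sum = 292.8 ng/mL·h
buccal film tail: 24.2/0.435 = 55.632; AUC_ev,0→∞ = 292.8 + 55.632 = 348.432 ng/mL·h
F = (AUC_ev/D_ev)/(AUC_iv/D_iv) = (348.432/375)/(2851.087/250) = 0.929152/11.404348 = 0.0815

F = 0.0815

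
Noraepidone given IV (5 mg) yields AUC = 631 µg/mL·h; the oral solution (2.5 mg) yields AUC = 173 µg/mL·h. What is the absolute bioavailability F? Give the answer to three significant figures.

F = (AUC_ev / D_ev) / (AUC_iv / D_iv)
  = (173/2.5) / (631/5)
  = 69.2 / 126.2 = 0.5483

F = 0.548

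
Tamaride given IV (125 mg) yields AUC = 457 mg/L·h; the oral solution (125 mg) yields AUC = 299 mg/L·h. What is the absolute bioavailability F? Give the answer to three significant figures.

F = 0.654

F = (AUC_ev / D_ev) / (AUC_iv / D_iv)
  = (299/125) / (457/125)
  = 2.392 / 3.656 = 0.6543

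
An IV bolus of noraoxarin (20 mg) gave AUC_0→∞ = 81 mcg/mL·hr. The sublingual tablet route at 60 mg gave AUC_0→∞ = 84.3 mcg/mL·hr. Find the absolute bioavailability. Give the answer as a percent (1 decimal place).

F = 34.7%

F = (AUC_ev / D_ev) / (AUC_iv / D_iv)
  = (84.3/60) / (81/20)
  = 1.405 / 4.05 = 0.3469
  = 34.69%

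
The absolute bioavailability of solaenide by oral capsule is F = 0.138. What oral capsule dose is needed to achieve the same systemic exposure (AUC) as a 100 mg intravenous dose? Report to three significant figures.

D_oral = 725 mg

For equal systemic exposure: F × D_ev = D_iv
D_ev = D_iv / F = 100 / 0.138 = 724.638 mg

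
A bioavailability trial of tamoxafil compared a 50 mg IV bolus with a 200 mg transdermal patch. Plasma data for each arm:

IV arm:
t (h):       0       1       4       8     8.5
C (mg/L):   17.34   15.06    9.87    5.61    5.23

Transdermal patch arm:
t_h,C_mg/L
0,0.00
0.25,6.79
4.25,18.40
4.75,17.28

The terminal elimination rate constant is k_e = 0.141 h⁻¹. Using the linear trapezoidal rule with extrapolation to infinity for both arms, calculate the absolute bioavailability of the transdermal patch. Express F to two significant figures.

F = 0.37

Trapezoidal AUC_0→8.5 (IV):
  [0→1]: (17.34+15.06)/2 × 1 = 16.2
  [1→4]: (15.06+9.87)/2 × 3 = 37.395
  [4→8]: (9.87+5.61)/2 × 4 = 30.96
  [8→8.5]: (5.61+5.23)/2 × 0.5 = 2.71
  Sum = 87.265 mg/L·h
IV tail: 5.23/0.141 = 37.092; AUC_iv,0→∞ = 87.265 + 37.092 = 124.357 mg/L·h
Trapezoidal AUC_0→4.75 (transdermal patch):
  [0→0.25]: (0.00+6.79)/2 × 0.25 = 0.84875
  [0.25→4.25]: (6.79+18.40)/2 × 4 = 50.38
  [4.25→4.75]: (18.40+17.28)/2 × 0.5 = 8.92
  Sum = 60.14875 mg/L·h
transdermal patch tail: 17.28/0.141 = 122.553; AUC_ev,0→∞ = 60.14875 + 122.553 = 182.70175 mg/L·h
F = (AUC_ev/D_ev)/(AUC_iv/D_iv) = (182.70175/200)/(124.357/50) = 0.91350875/2.48714 = 0.3673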